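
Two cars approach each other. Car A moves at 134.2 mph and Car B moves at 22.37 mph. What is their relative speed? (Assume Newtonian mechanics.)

v_rel = v_A + v_B = 134.2 + 22.37 = 156.57 mph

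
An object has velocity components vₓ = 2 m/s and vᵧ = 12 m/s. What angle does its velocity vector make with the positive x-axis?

θ = arctan(vᵧ/vₓ) = arctan(12/2) = 80.54°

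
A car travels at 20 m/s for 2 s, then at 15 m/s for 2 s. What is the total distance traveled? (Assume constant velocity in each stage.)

d₁ = v₁t₁ = 20 × 2 = 40 m
d₂ = v₂t₂ = 15 × 2 = 30 m
d_total = 40 + 30 = 70 m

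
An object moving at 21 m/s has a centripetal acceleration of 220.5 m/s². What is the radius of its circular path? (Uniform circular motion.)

r = v²/a_c = 21²/220.5 = 2.0 m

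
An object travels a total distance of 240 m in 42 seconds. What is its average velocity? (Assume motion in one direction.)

v_avg = Δd / Δt = 240 / 42 = 5.71 m/s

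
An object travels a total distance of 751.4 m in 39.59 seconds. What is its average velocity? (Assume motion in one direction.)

v_avg = Δd / Δt = 751.4 / 39.59 = 18.98 m/s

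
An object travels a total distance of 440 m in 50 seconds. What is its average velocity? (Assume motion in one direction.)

v_avg = Δd / Δt = 440 / 50 = 8.8 m/s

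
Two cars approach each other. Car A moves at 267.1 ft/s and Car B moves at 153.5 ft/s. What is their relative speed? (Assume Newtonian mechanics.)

v_rel = v_A + v_B = 267.1 + 153.5 = 420.6 ft/s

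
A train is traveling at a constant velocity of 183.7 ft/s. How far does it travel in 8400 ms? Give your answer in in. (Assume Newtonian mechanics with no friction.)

v = 183.7 ft/s × 0.3048 = 55.9918 m/s
t = 8400 ms × 0.001 = 8.4 s
d = v × t = 55.9918 × 8.4 = 470.331 m
d = 470.331 m / 0.0254 = 18520 in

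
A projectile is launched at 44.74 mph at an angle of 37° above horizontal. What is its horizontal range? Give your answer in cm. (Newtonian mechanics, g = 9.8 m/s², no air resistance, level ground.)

v₀ = 44.74 mph × 0.44704 = 20.0006 m/s
R = v₀² × sin(2θ) / g = 20.0006² × sin(2 × 37°) / 9.8 = 400.024 × 0.961262 / 9.8 = 39.2375 m
R = 39.2375 m / 0.01 = 3924 cm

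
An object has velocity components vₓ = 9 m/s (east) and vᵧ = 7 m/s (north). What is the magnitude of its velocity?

|v| = √(vₓ² + vᵧ²) = √(9² + 7²) = √(130) = 11.4 m/s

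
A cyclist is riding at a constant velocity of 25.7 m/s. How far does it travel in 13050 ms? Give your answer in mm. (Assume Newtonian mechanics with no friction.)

t = 13050 ms × 0.001 = 13.05 s
d = v × t = 25.7 × 13.05 = 335.385 m
d = 335.385 m / 0.001 = 335400 mm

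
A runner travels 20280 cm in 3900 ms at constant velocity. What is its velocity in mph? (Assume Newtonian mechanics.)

d = 20280 cm × 0.01 = 202.8 m
t = 3900 ms × 0.001 = 3.9 s
v = d / t = 202.8 / 3.9 = 52.0 m/s
v = 52.0 m/s / 0.44704 = 116.3 mph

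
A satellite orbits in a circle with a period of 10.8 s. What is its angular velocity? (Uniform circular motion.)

ω = 2π/T = 2π/10.8 = 0.5818 rad/s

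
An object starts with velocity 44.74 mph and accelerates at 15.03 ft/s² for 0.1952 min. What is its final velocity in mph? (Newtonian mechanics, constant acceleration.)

v₀ = 44.74 mph × 0.44704 = 20.0006 m/s
a = 15.03 ft/s² × 0.3048 = 4.58114 m/s²
t = 0.1952 min × 60.0 = 11.712 s
v = v₀ + a × t = 20.0006 + 4.58114 × 11.712 = 73.6549 m/s
v = 73.6549 m/s / 0.44704 = 164.8 mph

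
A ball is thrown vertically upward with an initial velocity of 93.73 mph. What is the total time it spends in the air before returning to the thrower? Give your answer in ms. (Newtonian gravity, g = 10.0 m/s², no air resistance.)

v₀ = 93.73 mph × 0.44704 = 41.9011 m/s
t_total = 2 × v₀ / g = 2 × 41.9011 / 10.0 = 8.38022 s
t_total = 8.38022 s / 0.001 = 8380 ms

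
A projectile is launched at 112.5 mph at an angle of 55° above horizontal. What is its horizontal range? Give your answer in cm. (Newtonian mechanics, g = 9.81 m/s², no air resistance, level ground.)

v₀ = 112.5 mph × 0.44704 = 50.292 m/s
R = v₀² × sin(2θ) / g = 50.292² × sin(2 × 55°) / 9.81 = 2529.29 × 0.939693 / 9.81 = 242.279 m
R = 242.279 m / 0.01 = 24230 cm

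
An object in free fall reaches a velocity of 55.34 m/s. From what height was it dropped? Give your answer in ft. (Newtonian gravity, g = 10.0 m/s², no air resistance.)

h = v² / (2g) = 55.34² / (2 × 10.0) = 153.126 m
h = 153.126 m / 0.3048 = 502.4 ft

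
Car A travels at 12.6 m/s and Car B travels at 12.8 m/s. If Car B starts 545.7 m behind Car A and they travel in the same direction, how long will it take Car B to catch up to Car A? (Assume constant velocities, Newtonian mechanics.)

Relative speed: v_rel = 12.8 - 12.6 = 0.2 m/s
Time to catch: t = d₀/v_rel = 545.7/0.2 = 2728.5 s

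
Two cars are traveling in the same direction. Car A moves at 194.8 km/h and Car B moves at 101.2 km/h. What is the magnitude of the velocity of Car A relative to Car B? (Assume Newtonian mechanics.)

v_rel = |v_A - v_B| = |194.8 - 101.2| = 93.6 km/h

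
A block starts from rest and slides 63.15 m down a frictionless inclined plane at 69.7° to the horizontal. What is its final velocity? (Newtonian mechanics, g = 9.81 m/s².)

a = g sin(θ) = 9.81 × sin(69.7°) = 9.2007 m/s²
v = √(2ad) = √(2 × 9.2007 × 63.15) = 34.09 m/s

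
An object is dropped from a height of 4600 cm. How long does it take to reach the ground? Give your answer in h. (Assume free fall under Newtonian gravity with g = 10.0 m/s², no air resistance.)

h = 4600 cm × 0.01 = 46.0 m
t = √(2h/g) = √(2 × 46.0 / 10.0) = 3.03315 s
t = 3.03315 s / 3600.0 = 0.0008425 h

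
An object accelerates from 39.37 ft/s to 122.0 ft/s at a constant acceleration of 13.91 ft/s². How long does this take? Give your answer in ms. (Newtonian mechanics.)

v₀ = 39.37 ft/s × 0.3048 = 12.0 m/s
v = 122.0 ft/s × 0.3048 = 37.1856 m/s
a = 13.91 ft/s² × 0.3048 = 4.23977 m/s²
t = (v - v₀) / a = (37.1856 - 12.0) / 4.23977 = 5.94032 s
t = 5.94032 s / 0.001 = 5940 ms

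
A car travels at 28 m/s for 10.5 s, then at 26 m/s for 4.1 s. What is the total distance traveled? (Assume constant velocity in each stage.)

d₁ = v₁t₁ = 28 × 10.5 = 294.0 m
d₂ = v₂t₂ = 26 × 4.1 = 106.6 m
d_total = 294.0 + 106.6 = 400.6 m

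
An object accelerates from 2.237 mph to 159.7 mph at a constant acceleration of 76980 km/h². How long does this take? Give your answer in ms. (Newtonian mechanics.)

v₀ = 2.237 mph × 0.44704 = 1.00003 m/s
v = 159.7 mph × 0.44704 = 71.3923 m/s
a = 76980 km/h² × 7.716049382716049e-05 = 5.93981 m/s²
t = (v - v₀) / a = (71.3923 - 1.00003) / 5.93981 = 11.8509 s
t = 11.8509 s / 0.001 = 11850 ms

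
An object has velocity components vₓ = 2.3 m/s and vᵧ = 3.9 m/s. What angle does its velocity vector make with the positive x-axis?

θ = arctan(vᵧ/vₓ) = arctan(3.9/2.3) = 59.47°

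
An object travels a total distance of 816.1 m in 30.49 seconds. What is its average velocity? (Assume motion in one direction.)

v_avg = Δd / Δt = 816.1 / 30.49 = 26.77 m/s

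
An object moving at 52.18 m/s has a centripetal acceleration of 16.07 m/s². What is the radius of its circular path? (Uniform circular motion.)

r = v²/a_c = 52.18²/16.07 = 169.43 m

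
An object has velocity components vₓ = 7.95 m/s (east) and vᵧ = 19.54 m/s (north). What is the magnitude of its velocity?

|v| = √(vₓ² + vᵧ²) = √(7.95² + 19.54²) = √(445.0141) = 21.1 m/s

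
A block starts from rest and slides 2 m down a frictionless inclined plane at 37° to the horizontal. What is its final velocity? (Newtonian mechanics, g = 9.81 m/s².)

a = g sin(θ) = 9.81 × sin(37°) = 5.9038 m/s²
v = √(2ad) = √(2 × 5.9038 × 2) = 4.86 m/s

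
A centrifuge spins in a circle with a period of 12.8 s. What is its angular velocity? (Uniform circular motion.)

ω = 2π/T = 2π/12.8 = 0.4909 rad/s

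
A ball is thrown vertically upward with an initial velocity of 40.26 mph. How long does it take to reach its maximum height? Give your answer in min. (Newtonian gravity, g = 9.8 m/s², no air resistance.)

v₀ = 40.26 mph × 0.44704 = 17.9978 m/s
t_up = v₀ / g = 17.9978 / 9.8 = 1.83651 s
t_up = 1.83651 s / 60.0 = 0.03061 min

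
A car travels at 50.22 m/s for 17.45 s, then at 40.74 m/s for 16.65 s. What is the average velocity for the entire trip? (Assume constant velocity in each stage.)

d₁ = v₁t₁ = 50.22 × 17.45 = 876.339 m
d₂ = v₂t₂ = 40.74 × 16.65 = 678.321 m
d_total = 1554.66 m, t_total = 34.1 s
v_avg = d_total/t_total = 1554.66/34.1 = 45.59 m/s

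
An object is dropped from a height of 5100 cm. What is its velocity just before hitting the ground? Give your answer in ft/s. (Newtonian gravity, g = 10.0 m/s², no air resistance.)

h = 5100 cm × 0.01 = 51.0 m
v = √(2gh) = √(2 × 10.0 × 51.0) = 31.9374 m/s
v = 31.9374 m/s / 0.3048 = 104.8 ft/s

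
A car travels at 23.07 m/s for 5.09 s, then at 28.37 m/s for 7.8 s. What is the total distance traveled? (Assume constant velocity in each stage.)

d₁ = v₁t₁ = 23.07 × 5.09 = 117.4263 m
d₂ = v₂t₂ = 28.37 × 7.8 = 221.286 m
d_total = 117.4263 + 221.286 = 338.71 m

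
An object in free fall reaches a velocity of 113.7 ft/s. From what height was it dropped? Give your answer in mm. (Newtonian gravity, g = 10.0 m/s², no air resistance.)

v = 113.7 ft/s × 0.3048 = 34.6558 m/s
h = v² / (2g) = 34.6558² / (2 × 10.0) = 60.0512 m
h = 60.0512 m / 0.001 = 60050 mm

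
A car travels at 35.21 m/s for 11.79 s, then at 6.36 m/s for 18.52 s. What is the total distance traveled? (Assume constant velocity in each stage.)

d₁ = v₁t₁ = 35.21 × 11.79 = 415.1259 m
d₂ = v₂t₂ = 6.36 × 18.52 = 117.7872 m
d_total = 415.1259 + 117.7872 = 532.91 m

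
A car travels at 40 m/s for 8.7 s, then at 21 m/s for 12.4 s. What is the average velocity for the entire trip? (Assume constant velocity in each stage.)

d₁ = v₁t₁ = 40 × 8.7 = 348.0 m
d₂ = v₂t₂ = 21 × 12.4 = 260.4 m
d_total = 608.4 m, t_total = 21.1 s
v_avg = d_total/t_total = 608.4/21.1 = 28.83 m/s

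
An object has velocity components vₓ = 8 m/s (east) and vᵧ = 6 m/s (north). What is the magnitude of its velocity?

|v| = √(vₓ² + vᵧ²) = √(8² + 6²) = √(100) = 10.0 m/s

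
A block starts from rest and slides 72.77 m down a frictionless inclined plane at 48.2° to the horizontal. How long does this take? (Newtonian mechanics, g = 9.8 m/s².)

a = g sin(θ) = 9.8 × sin(48.2°) = 7.3057 m/s²
t = √(2d/a) = √(2 × 72.77 / 7.3057) = 4.46 s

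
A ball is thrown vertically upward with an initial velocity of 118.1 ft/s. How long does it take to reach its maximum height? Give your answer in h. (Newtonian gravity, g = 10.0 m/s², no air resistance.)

v₀ = 118.1 ft/s × 0.3048 = 35.9969 m/s
t_up = v₀ / g = 35.9969 / 10.0 = 3.59969 s
t_up = 3.59969 s / 3600.0 = 0.0009999 h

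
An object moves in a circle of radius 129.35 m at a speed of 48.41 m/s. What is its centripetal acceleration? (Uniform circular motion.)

a_c = v²/r = 48.41²/129.35 = 2343.5281/129.35 = 18.12 m/s²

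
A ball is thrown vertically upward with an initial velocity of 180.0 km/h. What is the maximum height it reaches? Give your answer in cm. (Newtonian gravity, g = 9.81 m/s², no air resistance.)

v₀ = 180.0 km/h × 0.2777777777777778 = 50.0 m/s
h_max = v₀² / (2g) = 50.0² / (2 × 9.81) = 2500.0 / 19.62 = 127.421 m
h_max = 127.421 m / 0.01 = 12740 cm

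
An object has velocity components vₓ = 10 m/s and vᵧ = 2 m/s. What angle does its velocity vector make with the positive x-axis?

θ = arctan(vᵧ/vₓ) = arctan(2/10) = 11.31°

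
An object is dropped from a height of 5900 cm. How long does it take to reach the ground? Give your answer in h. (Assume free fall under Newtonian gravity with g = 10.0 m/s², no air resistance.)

h = 5900 cm × 0.01 = 59.0 m
t = √(2h/g) = √(2 × 59.0 / 10.0) = 3.43511 s
t = 3.43511 s / 3600.0 = 0.0009542 h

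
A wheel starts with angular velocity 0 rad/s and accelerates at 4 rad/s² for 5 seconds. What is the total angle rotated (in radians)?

θ = ω₀t + ½αt² = 0×5 + ½×4×5² = 50.0 rad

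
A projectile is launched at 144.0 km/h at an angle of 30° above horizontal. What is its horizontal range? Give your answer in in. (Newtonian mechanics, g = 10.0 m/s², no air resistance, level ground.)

v₀ = 144.0 km/h × 0.2777777777777778 = 40.0 m/s
R = v₀² × sin(2θ) / g = 40.0² × sin(2 × 30°) / 10.0 = 1600.0 × 0.866025 / 10.0 = 138.564 m
R = 138.564 m / 0.0254 = 5455 in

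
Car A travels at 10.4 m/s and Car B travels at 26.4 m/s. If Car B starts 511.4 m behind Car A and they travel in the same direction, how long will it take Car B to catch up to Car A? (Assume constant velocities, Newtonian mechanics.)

Relative speed: v_rel = 26.4 - 10.4 = 16.0 m/s
Time to catch: t = d₀/v_rel = 511.4/16.0 = 31.96 s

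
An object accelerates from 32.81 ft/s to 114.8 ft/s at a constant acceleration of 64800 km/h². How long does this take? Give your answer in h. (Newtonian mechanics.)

v₀ = 32.81 ft/s × 0.3048 = 10.0005 m/s
v = 114.8 ft/s × 0.3048 = 34.991 m/s
a = 64800 km/h² × 7.716049382716049e-05 = 5.0 m/s²
t = (v - v₀) / a = (34.991 - 10.0005) / 5.0 = 4.9981 s
t = 4.9981 s / 3600.0 = 0.001388 h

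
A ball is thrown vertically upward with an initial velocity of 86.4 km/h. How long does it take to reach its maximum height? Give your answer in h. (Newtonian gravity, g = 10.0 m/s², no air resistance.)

v₀ = 86.4 km/h × 0.2777777777777778 = 24.0 m/s
t_up = v₀ / g = 24.0 / 10.0 = 2.4 s
t_up = 2.4 s / 3600.0 = 0.0006667 h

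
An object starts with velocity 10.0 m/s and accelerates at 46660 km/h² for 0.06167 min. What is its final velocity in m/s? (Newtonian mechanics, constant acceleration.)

a = 46660 km/h² × 7.716049382716049e-05 = 3.60031 m/s²
t = 0.06167 min × 60.0 = 3.7002 s
v = v₀ + a × t = 10.0 + 3.60031 × 3.7002 = 23.32 m/s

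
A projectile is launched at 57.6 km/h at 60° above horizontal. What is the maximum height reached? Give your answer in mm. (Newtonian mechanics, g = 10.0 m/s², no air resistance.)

v₀ = 57.6 km/h × 0.2777777777777778 = 16.0 m/s
H = v₀² × sin²(θ) / (2g) = 16.0² × sin(60°)² / (2 × 10.0) = 256.0 × 0.75 / 20.0 = 9.6 m
H = 9.6 m / 0.001 = 9600 mm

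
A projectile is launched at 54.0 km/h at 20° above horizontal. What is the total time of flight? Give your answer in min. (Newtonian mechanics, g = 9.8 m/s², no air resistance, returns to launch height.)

v₀ = 54.0 km/h × 0.2777777777777778 = 15.0 m/s
T = 2 × v₀ × sin(θ) / g = 2 × 15.0 × sin(20°) / 9.8 = 2 × 15.0 × 0.34202 / 9.8 = 1.047 s
T = 1.047 s / 60.0 = 0.01745 min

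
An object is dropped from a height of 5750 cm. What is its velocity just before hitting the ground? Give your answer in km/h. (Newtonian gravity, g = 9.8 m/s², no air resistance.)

h = 5750 cm × 0.01 = 57.5 m
v = √(2gh) = √(2 × 9.8 × 57.5) = 33.5708 m/s
v = 33.5708 m/s / 0.2777777777777778 = 120.9 km/h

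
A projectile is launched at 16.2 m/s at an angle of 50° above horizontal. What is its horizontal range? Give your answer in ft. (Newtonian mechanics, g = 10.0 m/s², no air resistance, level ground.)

R = v₀² × sin(2θ) / g = 16.2² × sin(2 × 50°) / 10.0 = 262.44 × 0.984808 / 10.0 = 25.8453 m
R = 25.8453 m / 0.3048 = 84.79 ft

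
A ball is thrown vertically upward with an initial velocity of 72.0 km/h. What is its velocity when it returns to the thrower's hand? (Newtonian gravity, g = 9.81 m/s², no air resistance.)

By conservation of energy (no air resistance), the ball returns to the throw height with the same speed as launch, but directed downward.
|v_ground| = v₀ = 72.0 km/h
v_ground = 72.0 km/h (downward)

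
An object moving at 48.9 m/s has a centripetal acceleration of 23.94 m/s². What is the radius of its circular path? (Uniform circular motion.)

r = v²/a_c = 48.9²/23.94 = 99.88 m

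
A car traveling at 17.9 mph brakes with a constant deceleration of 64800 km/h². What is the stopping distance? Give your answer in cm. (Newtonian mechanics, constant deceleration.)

v₀ = 17.9 mph × 0.44704 = 8.00202 m/s
a = 64800 km/h² × 7.716049382716049e-05 = 5.0 m/s²
d = v₀² / (2a) = 8.00202² / (2 × 5.0) = 64.0323 / 10.0 = 6.40323 m
d = 6.40323 m / 0.01 = 640.3 cm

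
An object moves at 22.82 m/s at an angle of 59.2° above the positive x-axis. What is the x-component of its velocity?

vₓ = v cos(θ) = 22.82 × cos(59.2°) = 11.68 m/s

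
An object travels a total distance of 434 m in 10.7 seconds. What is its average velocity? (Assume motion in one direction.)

v_avg = Δd / Δt = 434 / 10.7 = 40.56 m/s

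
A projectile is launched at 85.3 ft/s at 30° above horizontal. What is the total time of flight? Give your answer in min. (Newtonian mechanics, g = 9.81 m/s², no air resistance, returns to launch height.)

v₀ = 85.3 ft/s × 0.3048 = 25.9994 m/s
T = 2 × v₀ × sin(θ) / g = 2 × 25.9994 × sin(30°) / 9.81 = 2 × 25.9994 × 0.5 / 9.81 = 2.6503 s
T = 2.6503 s / 60.0 = 0.04417 min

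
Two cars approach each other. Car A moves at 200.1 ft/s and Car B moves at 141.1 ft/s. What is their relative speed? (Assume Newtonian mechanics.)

v_rel = v_A + v_B = 200.1 + 141.1 = 341.2 ft/s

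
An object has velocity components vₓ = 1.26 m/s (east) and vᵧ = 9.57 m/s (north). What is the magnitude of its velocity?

|v| = √(vₓ² + vᵧ²) = √(1.26² + 9.57²) = √(93.1725) = 9.65 m/s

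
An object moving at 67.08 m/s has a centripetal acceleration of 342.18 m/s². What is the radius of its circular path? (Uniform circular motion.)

r = v²/a_c = 67.08²/342.18 = 13.15 m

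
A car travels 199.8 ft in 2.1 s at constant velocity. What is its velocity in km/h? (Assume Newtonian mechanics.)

d = 199.8 ft × 0.3048 = 60.899 m
v = d / t = 60.899 / 2.1 = 28.9995 m/s
v = 28.9995 m/s / 0.2777777777777778 = 104.4 km/h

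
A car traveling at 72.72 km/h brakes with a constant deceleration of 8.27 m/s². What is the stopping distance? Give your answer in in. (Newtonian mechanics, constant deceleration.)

v₀ = 72.72 km/h × 0.2777777777777778 = 20.2 m/s
d = v₀² / (2a) = 20.2² / (2 × 8.27) = 408.04 / 16.54 = 24.6699 m
d = 24.6699 m / 0.0254 = 971.3 in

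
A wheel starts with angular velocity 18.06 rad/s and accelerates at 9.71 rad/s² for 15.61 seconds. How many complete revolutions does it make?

θ = ω₀t + ½αt² = 18.06×15.61 + ½×9.71×15.61² = 1464.9446455 rad
Total revolutions = θ/(2π) = 1464.9446455/(2π) = 233.15
Complete revolutions = ⌊233.15⌋ = 233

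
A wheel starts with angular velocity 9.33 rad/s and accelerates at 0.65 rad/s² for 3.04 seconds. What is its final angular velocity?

ω = ω₀ + αt = 9.33 + 0.65 × 3.04 = 11.31 rad/s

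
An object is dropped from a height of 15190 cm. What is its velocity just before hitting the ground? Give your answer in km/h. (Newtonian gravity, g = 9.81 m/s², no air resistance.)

h = 15190 cm × 0.01 = 151.9 m
v = √(2gh) = √(2 × 9.81 × 151.9) = 54.5919 m/s
v = 54.5919 m/s / 0.2777777777777778 = 196.5 km/h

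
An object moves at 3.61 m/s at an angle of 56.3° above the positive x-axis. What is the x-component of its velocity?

vₓ = v cos(θ) = 3.61 × cos(56.3°) = 2.0 m/s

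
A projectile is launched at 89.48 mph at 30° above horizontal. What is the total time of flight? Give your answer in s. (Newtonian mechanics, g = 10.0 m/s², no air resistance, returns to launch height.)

v₀ = 89.48 mph × 0.44704 = 40.0011 m/s
T = 2 × v₀ × sin(θ) / g = 2 × 40.0011 × sin(30°) / 10.0 = 2 × 40.0011 × 0.5 / 10.0 = 4.0 s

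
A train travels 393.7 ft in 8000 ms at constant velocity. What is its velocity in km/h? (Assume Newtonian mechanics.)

d = 393.7 ft × 0.3048 = 120.0 m
t = 8000 ms × 0.001 = 8.0 s
v = d / t = 120.0 / 8.0 = 15.0 m/s
v = 15.0 m/s / 0.2777777777777778 = 54.0 km/h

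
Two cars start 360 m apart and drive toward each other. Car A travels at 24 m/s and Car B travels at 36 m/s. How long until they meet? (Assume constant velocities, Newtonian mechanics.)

Combined speed: v_combined = 24 + 36 = 60 m/s
Time to meet: t = d/v_combined = 360/60 = 6.0 s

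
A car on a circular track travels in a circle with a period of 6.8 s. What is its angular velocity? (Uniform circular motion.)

ω = 2π/T = 2π/6.8 = 0.924 rad/s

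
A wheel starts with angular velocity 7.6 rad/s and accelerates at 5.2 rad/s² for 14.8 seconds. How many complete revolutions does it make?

θ = ω₀t + ½αt² = 7.6×14.8 + ½×5.2×14.8² = 681.984 rad
Total revolutions = θ/(2π) = 681.984/(2π) = 108.54
Complete revolutions = ⌊108.54⌋ = 108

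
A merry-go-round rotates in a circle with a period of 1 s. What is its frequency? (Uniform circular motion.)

f = 1/T = 1/1 = 1.0 Hz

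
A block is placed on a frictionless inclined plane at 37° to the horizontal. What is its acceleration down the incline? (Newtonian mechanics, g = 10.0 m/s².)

a = g sin(θ) = 10.0 × sin(37°) = 10.0 × 0.6018 = 6.02 m/s²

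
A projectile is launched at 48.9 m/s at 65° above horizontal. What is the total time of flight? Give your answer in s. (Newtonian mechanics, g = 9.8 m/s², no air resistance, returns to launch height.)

T = 2 × v₀ × sin(θ) / g = 2 × 48.9 × sin(65°) / 9.8 = 2 × 48.9 × 0.906308 / 9.8 = 9.045 s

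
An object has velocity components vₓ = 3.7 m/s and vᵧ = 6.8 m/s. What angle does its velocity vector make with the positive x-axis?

θ = arctan(vᵧ/vₓ) = arctan(6.8/3.7) = 61.45°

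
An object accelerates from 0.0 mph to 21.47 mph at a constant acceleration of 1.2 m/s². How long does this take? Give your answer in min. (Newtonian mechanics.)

v₀ = 0.0 mph × 0.44704 = 0.0 m/s
v = 21.47 mph × 0.44704 = 9.59795 m/s
t = (v - v₀) / a = (9.59795 - 0.0) / 1.2 = 7.99829 s
t = 7.99829 s / 60.0 = 0.1333 min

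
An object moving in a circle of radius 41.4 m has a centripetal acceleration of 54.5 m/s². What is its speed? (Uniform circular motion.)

v = √(a_c × r) = √(54.5 × 41.4) = 47.5 m/s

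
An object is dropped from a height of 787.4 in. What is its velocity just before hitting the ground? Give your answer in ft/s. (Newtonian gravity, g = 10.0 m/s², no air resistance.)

h = 787.4 in × 0.0254 = 20.0 m
v = √(2gh) = √(2 × 10.0 × 20.0) = 20.0 m/s
v = 20.0 m/s / 0.3048 = 65.62 ft/s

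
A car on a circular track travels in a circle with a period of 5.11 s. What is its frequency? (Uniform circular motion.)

f = 1/T = 1/5.11 = 0.1957 Hz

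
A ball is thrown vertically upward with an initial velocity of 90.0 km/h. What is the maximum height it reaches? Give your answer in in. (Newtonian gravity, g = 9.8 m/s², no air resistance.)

v₀ = 90.0 km/h × 0.2777777777777778 = 25.0 m/s
h_max = v₀² / (2g) = 25.0² / (2 × 9.8) = 625.0 / 19.6 = 31.8878 m
h_max = 31.8878 m / 0.0254 = 1255 in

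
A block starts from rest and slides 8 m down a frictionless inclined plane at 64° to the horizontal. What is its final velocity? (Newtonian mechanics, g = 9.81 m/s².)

a = g sin(θ) = 9.81 × sin(64°) = 8.8172 m/s²
v = √(2ad) = √(2 × 8.8172 × 8) = 11.88 m/s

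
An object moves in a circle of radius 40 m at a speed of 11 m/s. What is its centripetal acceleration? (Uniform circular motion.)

a_c = v²/r = 11²/40 = 121/40 = 3.02 m/s²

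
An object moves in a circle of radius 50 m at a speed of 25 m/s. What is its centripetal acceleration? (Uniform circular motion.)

a_c = v²/r = 25²/50 = 625/50 = 12.5 m/s²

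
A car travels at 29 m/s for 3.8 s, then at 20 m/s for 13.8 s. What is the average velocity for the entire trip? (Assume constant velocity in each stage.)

d₁ = v₁t₁ = 29 × 3.8 = 110.2 m
d₂ = v₂t₂ = 20 × 13.8 = 276.0 m
d_total = 386.2 m, t_total = 17.6 s
v_avg = d_total/t_total = 386.2/17.6 = 21.94 m/s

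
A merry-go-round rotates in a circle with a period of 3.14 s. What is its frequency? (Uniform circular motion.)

f = 1/T = 1/3.14 = 0.3185 Hz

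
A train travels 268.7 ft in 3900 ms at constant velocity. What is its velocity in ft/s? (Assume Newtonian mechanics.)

d = 268.7 ft × 0.3048 = 81.8998 m
t = 3900 ms × 0.001 = 3.9 s
v = d / t = 81.8998 / 3.9 = 20.9999 m/s
v = 20.9999 m/s / 0.3048 = 68.9 ft/s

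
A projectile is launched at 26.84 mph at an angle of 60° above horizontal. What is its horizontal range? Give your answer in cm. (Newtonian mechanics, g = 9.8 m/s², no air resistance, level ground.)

v₀ = 26.84 mph × 0.44704 = 11.9986 m/s
R = v₀² × sin(2θ) / g = 11.9986² × sin(2 × 60°) / 9.8 = 143.966 × 0.866025 / 9.8 = 12.7223 m
R = 12.7223 m / 0.01 = 1272 cm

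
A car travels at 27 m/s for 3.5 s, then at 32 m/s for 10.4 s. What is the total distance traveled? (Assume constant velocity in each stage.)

d₁ = v₁t₁ = 27 × 3.5 = 94.5 m
d₂ = v₂t₂ = 32 × 10.4 = 332.8 m
d_total = 94.5 + 332.8 = 427.3 m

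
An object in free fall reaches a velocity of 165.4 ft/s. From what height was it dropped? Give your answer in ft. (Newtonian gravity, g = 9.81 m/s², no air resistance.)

v = 165.4 ft/s × 0.3048 = 50.4139 m/s
h = v² / (2g) = 50.4139² / (2 × 9.81) = 129.539 m
h = 129.539 m / 0.3048 = 425.0 ft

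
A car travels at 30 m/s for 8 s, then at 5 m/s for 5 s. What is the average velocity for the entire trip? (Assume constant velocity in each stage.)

d₁ = v₁t₁ = 30 × 8 = 240 m
d₂ = v₂t₂ = 5 × 5 = 25 m
d_total = 265 m, t_total = 13 s
v_avg = d_total/t_total = 265/13 = 20.38 m/s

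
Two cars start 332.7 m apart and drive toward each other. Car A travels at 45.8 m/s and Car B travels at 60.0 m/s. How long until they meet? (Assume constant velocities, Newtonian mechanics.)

Combined speed: v_combined = 45.8 + 60.0 = 105.8 m/s
Time to meet: t = d/v_combined = 332.7/105.8 = 3.14 s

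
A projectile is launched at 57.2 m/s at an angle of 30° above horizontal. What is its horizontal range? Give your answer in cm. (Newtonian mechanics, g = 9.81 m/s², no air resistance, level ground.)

R = v₀² × sin(2θ) / g = 57.2² × sin(2 × 30°) / 9.81 = 3271.84 × 0.866025 / 9.81 = 288.837 m
R = 288.837 m / 0.01 = 28880 cm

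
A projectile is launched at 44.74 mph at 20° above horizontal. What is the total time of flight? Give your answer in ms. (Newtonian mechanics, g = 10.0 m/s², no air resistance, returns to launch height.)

v₀ = 44.74 mph × 0.44704 = 20.0006 m/s
T = 2 × v₀ × sin(θ) / g = 2 × 20.0006 × sin(20°) / 10.0 = 2 × 20.0006 × 0.34202 / 10.0 = 1.36812 s
T = 1.36812 s / 0.001 = 1368 ms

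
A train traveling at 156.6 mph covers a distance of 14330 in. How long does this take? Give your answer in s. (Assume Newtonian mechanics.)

d = 14330 in × 0.0254 = 363.982 m
v = 156.6 mph × 0.44704 = 70.0065 m/s
t = d / v = 363.982 / 70.0065 = 5.199 s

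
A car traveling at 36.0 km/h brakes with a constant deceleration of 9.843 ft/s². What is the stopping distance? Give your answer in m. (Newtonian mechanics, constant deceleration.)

v₀ = 36.0 km/h × 0.2777777777777778 = 10.0 m/s
a = 9.843 ft/s² × 0.3048 = 3.00015 m/s²
d = v₀² / (2a) = 10.0² / (2 × 3.00015) = 100.0 / 6.0003 = 16.67 m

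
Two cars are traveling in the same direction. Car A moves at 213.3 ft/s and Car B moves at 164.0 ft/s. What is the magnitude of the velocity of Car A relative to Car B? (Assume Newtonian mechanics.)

v_rel = |v_A - v_B| = |213.3 - 164.0| = 49.3 ft/s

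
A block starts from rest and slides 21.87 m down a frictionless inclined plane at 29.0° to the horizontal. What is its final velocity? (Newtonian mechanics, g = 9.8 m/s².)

a = g sin(θ) = 9.8 × sin(29.0°) = 4.7511 m/s²
v = √(2ad) = √(2 × 4.7511 × 21.87) = 14.42 m/s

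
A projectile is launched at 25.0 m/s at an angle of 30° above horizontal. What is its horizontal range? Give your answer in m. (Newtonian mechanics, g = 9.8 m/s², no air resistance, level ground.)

R = v₀² × sin(2θ) / g = 25.0² × sin(2 × 30°) / 9.8 = 625.0 × 0.866025 / 9.8 = 55.23 m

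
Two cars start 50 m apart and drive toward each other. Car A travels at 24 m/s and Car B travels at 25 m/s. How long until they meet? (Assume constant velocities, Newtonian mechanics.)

Combined speed: v_combined = 24 + 25 = 49 m/s
Time to meet: t = d/v_combined = 50/49 = 1.02 s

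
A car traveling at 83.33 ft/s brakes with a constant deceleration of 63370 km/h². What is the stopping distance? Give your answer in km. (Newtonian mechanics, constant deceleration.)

v₀ = 83.33 ft/s × 0.3048 = 25.399 m/s
a = 63370 km/h² × 7.716049382716049e-05 = 4.88966 m/s²
d = v₀² / (2a) = 25.399² / (2 × 4.88966) = 645.109 / 9.77932 = 65.9667 m
d = 65.9667 m / 1000.0 = 0.06597 km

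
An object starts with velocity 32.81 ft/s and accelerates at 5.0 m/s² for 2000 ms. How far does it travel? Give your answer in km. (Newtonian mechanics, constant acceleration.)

v₀ = 32.81 ft/s × 0.3048 = 10.0005 m/s
t = 2000 ms × 0.001 = 2.0 s
d = v₀ × t + ½ × a × t² = 10.0005 × 2.0 + 0.5 × 5.0 × 2.0² = 30.001 m
d = 30.001 m / 1000.0 = 0.03 km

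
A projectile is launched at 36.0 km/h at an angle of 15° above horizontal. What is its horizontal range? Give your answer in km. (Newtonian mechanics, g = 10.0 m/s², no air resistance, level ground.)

v₀ = 36.0 km/h × 0.2777777777777778 = 10.0 m/s
R = v₀² × sin(2θ) / g = 10.0² × sin(2 × 15°) / 10.0 = 100.0 × 0.5 / 10.0 = 5.0 m
R = 5.0 m / 1000.0 = 0.005 km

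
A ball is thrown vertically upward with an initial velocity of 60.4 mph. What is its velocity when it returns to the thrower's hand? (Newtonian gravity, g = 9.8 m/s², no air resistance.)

By conservation of energy (no air resistance), the ball returns to the throw height with the same speed as launch, but directed downward.
|v_ground| = v₀ = 60.4 mph
v_ground = 60.4 mph (downward)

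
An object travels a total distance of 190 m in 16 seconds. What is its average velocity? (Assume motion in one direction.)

v_avg = Δd / Δt = 190 / 16 = 11.88 m/s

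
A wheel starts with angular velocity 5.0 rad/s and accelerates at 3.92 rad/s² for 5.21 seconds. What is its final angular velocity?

ω = ω₀ + αt = 5.0 + 3.92 × 5.21 = 25.42 rad/s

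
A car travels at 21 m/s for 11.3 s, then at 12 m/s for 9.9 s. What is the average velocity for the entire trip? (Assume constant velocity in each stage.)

d₁ = v₁t₁ = 21 × 11.3 = 237.3 m
d₂ = v₂t₂ = 12 × 9.9 = 118.8 m
d_total = 356.1 m, t_total = 21.2 s
v_avg = d_total/t_total = 356.1/21.2 = 16.8 m/s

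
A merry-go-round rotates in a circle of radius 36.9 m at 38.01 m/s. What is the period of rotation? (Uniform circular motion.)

T = 2πr/v = 2π×36.9/38.01 = 6.1 s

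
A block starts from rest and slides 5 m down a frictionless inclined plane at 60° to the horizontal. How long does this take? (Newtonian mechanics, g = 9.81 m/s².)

a = g sin(θ) = 9.81 × sin(60°) = 8.4957 m/s²
t = √(2d/a) = √(2 × 5 / 8.4957) = 1.08 s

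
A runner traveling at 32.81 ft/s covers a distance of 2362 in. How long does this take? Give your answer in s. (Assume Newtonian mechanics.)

d = 2362 in × 0.0254 = 59.9948 m
v = 32.81 ft/s × 0.3048 = 10.0005 m/s
t = d / v = 59.9948 / 10.0005 = 5.999 s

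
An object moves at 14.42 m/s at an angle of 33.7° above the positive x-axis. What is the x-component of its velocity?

vₓ = v cos(θ) = 14.42 × cos(33.7°) = 12.0 m/s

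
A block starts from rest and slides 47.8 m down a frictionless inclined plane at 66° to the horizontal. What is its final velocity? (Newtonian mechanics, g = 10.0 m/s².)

a = g sin(θ) = 10.0 × sin(66°) = 9.1355 m/s²
v = √(2ad) = √(2 × 9.1355 × 47.8) = 29.55 m/s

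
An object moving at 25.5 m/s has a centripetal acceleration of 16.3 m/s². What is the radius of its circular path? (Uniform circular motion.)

r = v²/a_c = 25.5²/16.3 = 39.89 m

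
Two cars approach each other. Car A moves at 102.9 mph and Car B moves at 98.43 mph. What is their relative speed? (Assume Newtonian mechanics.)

v_rel = v_A + v_B = 102.9 + 98.43 = 201.33 mph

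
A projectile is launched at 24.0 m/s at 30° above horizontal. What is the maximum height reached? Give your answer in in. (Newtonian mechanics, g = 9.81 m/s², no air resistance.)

H = v₀² × sin²(θ) / (2g) = 24.0² × sin(30°)² / (2 × 9.81) = 576.0 × 0.25 / 19.62 = 7.33945 m
H = 7.33945 m / 0.0254 = 289.0 in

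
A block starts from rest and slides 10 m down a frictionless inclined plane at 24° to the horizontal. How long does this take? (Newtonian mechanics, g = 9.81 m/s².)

a = g sin(θ) = 9.81 × sin(24°) = 3.9901 m/s²
t = √(2d/a) = √(2 × 10 / 3.9901) = 2.24 s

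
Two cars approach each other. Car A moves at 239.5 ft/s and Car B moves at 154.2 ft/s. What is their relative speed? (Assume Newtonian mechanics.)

v_rel = v_A + v_B = 239.5 + 154.2 = 393.7 ft/s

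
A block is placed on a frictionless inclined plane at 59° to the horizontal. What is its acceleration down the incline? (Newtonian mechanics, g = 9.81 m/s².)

a = g sin(θ) = 9.81 × sin(59°) = 9.81 × 0.8572 = 8.41 m/s²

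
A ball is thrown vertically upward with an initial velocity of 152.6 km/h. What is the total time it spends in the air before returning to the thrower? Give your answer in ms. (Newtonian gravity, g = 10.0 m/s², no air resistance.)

v₀ = 152.6 km/h × 0.2777777777777778 = 42.3889 m/s
t_total = 2 × v₀ / g = 2 × 42.3889 / 10.0 = 8.47778 s
t_total = 8.47778 s / 0.001 = 8478 ms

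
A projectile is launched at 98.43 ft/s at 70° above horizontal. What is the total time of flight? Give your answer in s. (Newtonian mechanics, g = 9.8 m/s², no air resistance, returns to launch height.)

v₀ = 98.43 ft/s × 0.3048 = 30.0015 m/s
T = 2 × v₀ × sin(θ) / g = 2 × 30.0015 × sin(70°) / 9.8 = 2 × 30.0015 × 0.939693 / 9.8 = 5.754 s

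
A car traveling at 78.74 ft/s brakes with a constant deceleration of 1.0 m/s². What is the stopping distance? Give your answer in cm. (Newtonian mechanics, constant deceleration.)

v₀ = 78.74 ft/s × 0.3048 = 24.0 m/s
d = v₀² / (2a) = 24.0² / (2 × 1.0) = 576.0 / 2.0 = 288.0 m
d = 288.0 m / 0.01 = 28800 cm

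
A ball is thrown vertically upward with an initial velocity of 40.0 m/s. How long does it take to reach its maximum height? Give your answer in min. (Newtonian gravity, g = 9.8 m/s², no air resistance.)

t_up = v₀ / g = 40.0 / 9.8 = 4.08163 s
t_up = 4.08163 s / 60.0 = 0.06803 min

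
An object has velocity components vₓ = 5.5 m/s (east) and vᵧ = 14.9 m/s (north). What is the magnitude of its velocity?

|v| = √(vₓ² + vᵧ²) = √(5.5² + 14.9²) = √(252.26) = 15.88 m/s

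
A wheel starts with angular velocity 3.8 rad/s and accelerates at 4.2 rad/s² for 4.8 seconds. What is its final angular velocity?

ω = ω₀ + αt = 3.8 + 4.2 × 4.8 = 23.96 rad/s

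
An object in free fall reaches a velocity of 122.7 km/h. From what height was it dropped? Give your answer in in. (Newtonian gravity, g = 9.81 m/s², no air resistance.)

v = 122.7 km/h × 0.2777777777777778 = 34.0833 m/s
h = v² / (2g) = 34.0833² / (2 × 9.81) = 59.2085 m
h = 59.2085 m / 0.0254 = 2331 in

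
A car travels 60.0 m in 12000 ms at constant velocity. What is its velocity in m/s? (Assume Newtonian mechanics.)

t = 12000 ms × 0.001 = 12.0 s
v = d / t = 60.0 / 12.0 = 5.0 m/s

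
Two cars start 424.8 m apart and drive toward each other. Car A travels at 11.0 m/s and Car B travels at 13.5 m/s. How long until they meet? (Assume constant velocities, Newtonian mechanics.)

Combined speed: v_combined = 11.0 + 13.5 = 24.5 m/s
Time to meet: t = d/v_combined = 424.8/24.5 = 17.34 s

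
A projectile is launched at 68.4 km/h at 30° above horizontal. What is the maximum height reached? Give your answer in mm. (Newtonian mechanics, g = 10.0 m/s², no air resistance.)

v₀ = 68.4 km/h × 0.2777777777777778 = 19.0 m/s
H = v₀² × sin²(θ) / (2g) = 19.0² × sin(30°)² / (2 × 10.0) = 361.0 × 0.25 / 20.0 = 4.5125 m
H = 4.5125 m / 0.001 = 4512 mm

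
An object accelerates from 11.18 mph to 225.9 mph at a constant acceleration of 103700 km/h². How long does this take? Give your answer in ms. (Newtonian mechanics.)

v₀ = 11.18 mph × 0.44704 = 4.99791 m/s
v = 225.9 mph × 0.44704 = 100.986 m/s
a = 103700 km/h² × 7.716049382716049e-05 = 8.00154 m/s²
t = (v - v₀) / a = (100.986 - 4.99791) / 8.00154 = 11.9962 s
t = 11.9962 s / 0.001 = 12000 ms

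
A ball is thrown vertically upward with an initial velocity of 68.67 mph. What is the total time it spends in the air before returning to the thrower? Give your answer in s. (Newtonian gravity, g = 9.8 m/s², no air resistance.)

v₀ = 68.67 mph × 0.44704 = 30.6982 m/s
t_total = 2 × v₀ / g = 2 × 30.6982 / 9.8 = 6.265 s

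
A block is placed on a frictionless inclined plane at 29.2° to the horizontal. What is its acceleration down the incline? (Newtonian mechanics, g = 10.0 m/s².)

a = g sin(θ) = 10.0 × sin(29.2°) = 10.0 × 0.4879 = 4.88 m/s²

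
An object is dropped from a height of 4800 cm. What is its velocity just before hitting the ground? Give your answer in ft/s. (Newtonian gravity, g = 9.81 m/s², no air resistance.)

h = 4800 cm × 0.01 = 48.0 m
v = √(2gh) = √(2 × 9.81 × 48.0) = 30.6881 m/s
v = 30.6881 m/s / 0.3048 = 100.7 ft/s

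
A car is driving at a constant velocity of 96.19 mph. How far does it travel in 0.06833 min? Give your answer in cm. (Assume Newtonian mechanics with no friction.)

v = 96.19 mph × 0.44704 = 43.0008 m/s
t = 0.06833 min × 60.0 = 4.0998 s
d = v × t = 43.0008 × 4.0998 = 176.295 m
d = 176.295 m / 0.01 = 17630 cm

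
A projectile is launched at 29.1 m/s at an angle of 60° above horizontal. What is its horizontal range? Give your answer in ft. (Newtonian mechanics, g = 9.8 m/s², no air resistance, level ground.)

R = v₀² × sin(2θ) / g = 29.1² × sin(2 × 60°) / 9.8 = 846.81 × 0.866025 / 9.8 = 74.8325 m
R = 74.8325 m / 0.3048 = 245.5 ft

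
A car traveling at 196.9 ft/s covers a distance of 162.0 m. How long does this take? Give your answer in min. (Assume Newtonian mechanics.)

v = 196.9 ft/s × 0.3048 = 60.0151 m/s
t = d / v = 162.0 / 60.0151 = 2.69932 s
t = 2.69932 s / 60.0 = 0.04499 min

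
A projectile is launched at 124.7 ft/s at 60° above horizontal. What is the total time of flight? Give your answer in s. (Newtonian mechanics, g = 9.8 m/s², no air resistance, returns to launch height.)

v₀ = 124.7 ft/s × 0.3048 = 38.0086 m/s
T = 2 × v₀ × sin(θ) / g = 2 × 38.0086 × sin(60°) / 9.8 = 2 × 38.0086 × 0.866025 / 9.8 = 6.718 s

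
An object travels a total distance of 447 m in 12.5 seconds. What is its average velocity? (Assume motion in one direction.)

v_avg = Δd / Δt = 447 / 12.5 = 35.76 m/s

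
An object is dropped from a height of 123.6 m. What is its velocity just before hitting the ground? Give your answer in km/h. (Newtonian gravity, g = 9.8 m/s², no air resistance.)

v = √(2gh) = √(2 × 9.8 × 123.6) = 49.2195 m/s
v = 49.2195 m/s / 0.2777777777777778 = 177.2 km/h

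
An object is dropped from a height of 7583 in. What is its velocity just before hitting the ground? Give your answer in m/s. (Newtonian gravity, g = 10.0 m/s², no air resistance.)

h = 7583 in × 0.0254 = 192.608 m
v = √(2gh) = √(2 × 10.0 × 192.608) = 62.07 m/s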